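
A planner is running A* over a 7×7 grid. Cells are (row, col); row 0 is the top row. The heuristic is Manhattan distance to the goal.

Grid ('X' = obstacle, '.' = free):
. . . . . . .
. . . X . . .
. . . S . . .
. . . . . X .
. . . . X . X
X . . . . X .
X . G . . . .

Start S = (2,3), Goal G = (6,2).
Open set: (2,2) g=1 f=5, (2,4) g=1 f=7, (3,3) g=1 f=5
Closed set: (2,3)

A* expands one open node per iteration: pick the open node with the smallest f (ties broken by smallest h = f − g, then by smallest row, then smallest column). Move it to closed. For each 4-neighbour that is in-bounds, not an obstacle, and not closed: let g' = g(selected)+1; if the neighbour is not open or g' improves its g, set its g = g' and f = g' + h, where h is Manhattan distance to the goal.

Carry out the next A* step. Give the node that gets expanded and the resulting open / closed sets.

expanded=(2,2); open=[(1,2) g=2 f=7, (2,1) g=2 f=7, (2,4) g=1 f=7, (3,2) g=2 f=5, (3,3) g=1 f=5]; closed=[(2,2), (2,3)]

step 1: expand (2,2) (f=5, h=4) → closed; open now [(1,2) g=2 f=7, (2,1) g=2 f=7, (2,4) g=1 f=7, (3,2) g=2 f=5, (3,3) g=1 f=5]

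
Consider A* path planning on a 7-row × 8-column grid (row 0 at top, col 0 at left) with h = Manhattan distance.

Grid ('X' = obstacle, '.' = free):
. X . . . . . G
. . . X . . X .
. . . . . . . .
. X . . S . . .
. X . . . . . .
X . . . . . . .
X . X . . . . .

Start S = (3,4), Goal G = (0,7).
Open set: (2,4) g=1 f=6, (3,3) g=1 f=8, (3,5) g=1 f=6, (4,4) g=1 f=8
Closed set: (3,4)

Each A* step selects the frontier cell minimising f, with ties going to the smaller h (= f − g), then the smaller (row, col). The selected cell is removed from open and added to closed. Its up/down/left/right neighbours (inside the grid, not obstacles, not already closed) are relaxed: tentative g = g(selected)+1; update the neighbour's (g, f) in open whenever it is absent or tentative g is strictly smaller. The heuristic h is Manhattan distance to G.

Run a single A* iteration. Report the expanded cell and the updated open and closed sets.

step 1: expand (2,4) (f=6, h=5) → closed; open now [(1,4) g=2 f=6, (2,3) g=2 f=8, (2,5) g=2 f=6, (3,3) g=1 f=8, (3,5) g=1 f=6, (4,4) g=1 f=8]

expanded=(2,4); open=[(1,4) g=2 f=6, (2,3) g=2 f=8, (2,5) g=2 f=6, (3,3) g=1 f=8, (3,5) g=1 f=6, (4,4) g=1 f=8]; closed=[(2,4), (3,4)]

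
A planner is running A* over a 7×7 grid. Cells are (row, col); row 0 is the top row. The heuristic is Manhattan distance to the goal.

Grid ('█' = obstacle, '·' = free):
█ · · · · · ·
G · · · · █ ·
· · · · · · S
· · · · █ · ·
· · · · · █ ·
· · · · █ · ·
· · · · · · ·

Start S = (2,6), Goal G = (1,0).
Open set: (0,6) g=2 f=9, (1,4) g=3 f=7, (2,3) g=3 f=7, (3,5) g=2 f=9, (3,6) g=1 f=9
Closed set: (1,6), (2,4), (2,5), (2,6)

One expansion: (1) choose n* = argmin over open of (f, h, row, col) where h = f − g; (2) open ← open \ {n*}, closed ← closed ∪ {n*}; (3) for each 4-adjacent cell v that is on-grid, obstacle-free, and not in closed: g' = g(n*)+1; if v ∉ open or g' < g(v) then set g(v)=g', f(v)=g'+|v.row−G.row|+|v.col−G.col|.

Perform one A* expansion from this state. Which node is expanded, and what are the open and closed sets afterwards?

step 1: expand (1,4) (f=7, h=4) → closed; open now [(0,4) g=4 f=9, (0,6) g=2 f=9, (1,3) g=4 f=7, (2,3) g=3 f=7, (3,5) g=2 f=9, (3,6) g=1 f=9]

expanded=(1,4); open=[(0,4) g=4 f=9, (0,6) g=2 f=9, (1,3) g=4 f=7, (2,3) g=3 f=7, (3,5) g=2 f=9, (3,6) g=1 f=9]; closed=[(1,4), (1,6), (2,4), (2,5), (2,6)]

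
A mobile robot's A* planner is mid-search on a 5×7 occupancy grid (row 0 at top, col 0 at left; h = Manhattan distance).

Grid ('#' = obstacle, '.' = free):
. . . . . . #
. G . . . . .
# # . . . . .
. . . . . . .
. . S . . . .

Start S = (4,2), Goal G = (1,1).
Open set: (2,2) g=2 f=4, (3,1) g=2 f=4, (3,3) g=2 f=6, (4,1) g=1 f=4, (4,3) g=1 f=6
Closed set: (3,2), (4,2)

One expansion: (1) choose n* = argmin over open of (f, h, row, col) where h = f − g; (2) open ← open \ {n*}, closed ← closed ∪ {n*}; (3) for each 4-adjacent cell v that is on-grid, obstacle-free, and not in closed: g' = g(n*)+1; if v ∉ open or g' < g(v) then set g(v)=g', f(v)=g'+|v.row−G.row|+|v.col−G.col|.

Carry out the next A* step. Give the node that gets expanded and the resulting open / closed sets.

expanded=(2,2); open=[(1,2) g=3 f=4, (2,3) g=3 f=6, (3,1) g=2 f=4, (3,3) g=2 f=6, (4,1) g=1 f=4, (4,3) g=1 f=6]; closed=[(2,2), (3,2), (4,2)]

step 1: expand (2,2) (f=4, h=2) → closed; open now [(1,2) g=3 f=4, (2,3) g=3 f=6, (3,1) g=2 f=4, (3,3) g=2 f=6, (4,1) g=1 f=4, (4,3) g=1 f=6]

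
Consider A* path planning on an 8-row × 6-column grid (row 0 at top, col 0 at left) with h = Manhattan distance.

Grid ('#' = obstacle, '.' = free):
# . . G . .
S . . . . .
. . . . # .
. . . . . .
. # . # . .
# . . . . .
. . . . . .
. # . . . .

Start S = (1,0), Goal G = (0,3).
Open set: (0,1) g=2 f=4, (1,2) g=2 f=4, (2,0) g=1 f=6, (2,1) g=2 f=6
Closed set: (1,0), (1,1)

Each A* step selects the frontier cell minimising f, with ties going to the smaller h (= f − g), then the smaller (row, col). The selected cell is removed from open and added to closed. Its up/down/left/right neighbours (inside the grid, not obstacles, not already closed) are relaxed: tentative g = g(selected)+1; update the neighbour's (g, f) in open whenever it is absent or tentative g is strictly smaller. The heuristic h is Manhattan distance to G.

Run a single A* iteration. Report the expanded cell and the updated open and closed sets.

expanded=(0,1); open=[(0,2) g=3 f=4, (1,2) g=2 f=4, (2,0) g=1 f=6, (2,1) g=2 f=6]; closed=[(0,1), (1,0), (1,1)]

step 1: expand (0,1) (f=4, h=2) → closed; open now [(0,2) g=3 f=4, (1,2) g=2 f=4, (2,0) g=1 f=6, (2,1) g=2 f=6]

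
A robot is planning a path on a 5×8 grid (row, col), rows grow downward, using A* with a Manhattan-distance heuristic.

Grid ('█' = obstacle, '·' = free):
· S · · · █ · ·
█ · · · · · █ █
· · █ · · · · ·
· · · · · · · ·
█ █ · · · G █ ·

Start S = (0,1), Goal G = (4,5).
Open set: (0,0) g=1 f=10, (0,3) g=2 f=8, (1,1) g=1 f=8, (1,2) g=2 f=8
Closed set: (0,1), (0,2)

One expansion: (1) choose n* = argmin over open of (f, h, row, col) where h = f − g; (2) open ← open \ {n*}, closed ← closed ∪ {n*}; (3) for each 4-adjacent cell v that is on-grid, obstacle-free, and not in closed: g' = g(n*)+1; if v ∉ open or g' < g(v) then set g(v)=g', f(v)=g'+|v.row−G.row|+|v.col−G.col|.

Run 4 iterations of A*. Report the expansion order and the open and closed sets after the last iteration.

order=[(0,3) → (0,4) → (1,4) → (1,5)]; open=[(0,0) g=1 f=10, (1,1) g=1 f=8, (1,2) g=2 f=8, (1,3) g=3 f=8, (2,4) g=5 f=8, (2,5) g=6 f=8]; closed=[(0,1), (0,2), (0,3), (0,4), (1,4), (1,5)]

step 1: expand (0,3) (f=8, h=6) → closed; open now [(0,0) g=1 f=10, (0,4) g=3 f=8, (1,1) g=1 f=8, (1,2) g=2 f=8, (1,3) g=3 f=8]
step 2: expand (0,4) (f=8, h=5) → closed; open now [(0,0) g=1 f=10, (1,1) g=1 f=8, (1,2) g=2 f=8, (1,3) g=3 f=8, (1,4) g=4 f=8]
step 3: expand (1,4) (f=8, h=4) → closed; open now [(0,0) g=1 f=10, (1,1) g=1 f=8, (1,2) g=2 f=8, (1,3) g=3 f=8, (1,5) g=5 f=8, (2,4) g=5 f=8]
step 4: expand (1,5) (f=8, h=3) → closed; open now [(0,0) g=1 f=10, (1,1) g=1 f=8, (1,2) g=2 f=8, (1,3) g=3 f=8, (2,4) g=5 f=8, (2,5) g=6 f=8]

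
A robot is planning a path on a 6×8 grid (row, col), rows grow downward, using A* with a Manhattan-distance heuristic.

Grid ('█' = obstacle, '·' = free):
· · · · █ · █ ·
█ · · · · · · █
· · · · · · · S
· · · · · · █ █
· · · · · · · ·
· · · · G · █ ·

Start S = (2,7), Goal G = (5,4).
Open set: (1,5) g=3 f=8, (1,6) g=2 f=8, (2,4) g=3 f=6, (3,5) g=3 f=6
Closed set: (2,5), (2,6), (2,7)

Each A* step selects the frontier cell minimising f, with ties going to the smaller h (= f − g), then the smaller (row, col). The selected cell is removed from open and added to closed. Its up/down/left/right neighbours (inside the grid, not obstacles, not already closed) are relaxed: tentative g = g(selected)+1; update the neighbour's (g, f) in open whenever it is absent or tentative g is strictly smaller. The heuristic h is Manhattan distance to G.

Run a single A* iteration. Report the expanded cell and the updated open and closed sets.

expanded=(2,4); open=[(1,4) g=4 f=8, (1,5) g=3 f=8, (1,6) g=2 f=8, (2,3) g=4 f=8, (3,4) g=4 f=6, (3,5) g=3 f=6]; closed=[(2,4), (2,5), (2,6), (2,7)]

step 1: expand (2,4) (f=6, h=3) → closed; open now [(1,4) g=4 f=8, (1,5) g=3 f=8, (1,6) g=2 f=8, (2,3) g=4 f=8, (3,4) g=4 f=6, (3,5) g=3 f=6]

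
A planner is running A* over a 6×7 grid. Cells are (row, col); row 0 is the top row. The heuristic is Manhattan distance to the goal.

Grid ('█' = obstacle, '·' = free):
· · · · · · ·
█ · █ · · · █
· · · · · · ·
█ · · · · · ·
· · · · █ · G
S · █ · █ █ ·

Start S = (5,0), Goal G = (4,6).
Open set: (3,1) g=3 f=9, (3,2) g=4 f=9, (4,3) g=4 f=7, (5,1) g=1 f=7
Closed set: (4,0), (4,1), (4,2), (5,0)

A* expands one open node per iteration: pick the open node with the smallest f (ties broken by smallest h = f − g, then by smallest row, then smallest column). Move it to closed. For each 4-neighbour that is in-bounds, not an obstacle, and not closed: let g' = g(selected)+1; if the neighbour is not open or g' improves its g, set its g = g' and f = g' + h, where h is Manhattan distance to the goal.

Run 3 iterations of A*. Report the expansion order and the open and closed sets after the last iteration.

order=[(4,3) → (5,1) → (3,3)]; open=[(2,3) g=6 f=11, (3,1) g=3 f=9, (3,2) g=4 f=9, (3,4) g=6 f=9, (5,3) g=5 f=9]; closed=[(3,3), (4,0), (4,1), (4,2), (4,3), (5,0), (5,1)]

step 1: expand (4,3) (f=7, h=3) → closed; open now [(3,1) g=3 f=9, (3,2) g=4 f=9, (3,3) g=5 f=9, (5,1) g=1 f=7, (5,3) g=5 f=9]
step 2: expand (5,1) (f=7, h=6) → closed; open now [(3,1) g=3 f=9, (3,2) g=4 f=9, (3,3) g=5 f=9, (5,3) g=5 f=9]
step 3: expand (3,3) (f=9, h=4) → closed; open now [(2,3) g=6 f=11, (3,1) g=3 f=9, (3,2) g=4 f=9, (3,4) g=6 f=9, (5,3) g=5 f=9]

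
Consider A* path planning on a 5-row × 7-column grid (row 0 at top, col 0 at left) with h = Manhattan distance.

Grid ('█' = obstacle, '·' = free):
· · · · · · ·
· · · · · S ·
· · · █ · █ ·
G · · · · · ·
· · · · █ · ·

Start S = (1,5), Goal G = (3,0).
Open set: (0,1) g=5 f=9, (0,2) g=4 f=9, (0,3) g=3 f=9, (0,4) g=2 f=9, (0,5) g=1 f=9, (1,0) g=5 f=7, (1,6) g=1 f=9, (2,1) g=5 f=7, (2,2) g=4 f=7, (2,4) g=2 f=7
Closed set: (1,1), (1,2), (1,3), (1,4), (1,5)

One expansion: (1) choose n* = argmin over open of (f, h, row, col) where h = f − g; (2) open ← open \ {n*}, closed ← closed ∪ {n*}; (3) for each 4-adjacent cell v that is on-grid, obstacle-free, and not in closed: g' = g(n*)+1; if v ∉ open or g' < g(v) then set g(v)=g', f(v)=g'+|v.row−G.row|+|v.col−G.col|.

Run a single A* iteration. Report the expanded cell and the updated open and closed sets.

expanded=(1,0); open=[(0,0) g=6 f=9, (0,1) g=5 f=9, (0,2) g=4 f=9, (0,3) g=3 f=9, (0,4) g=2 f=9, (0,5) g=1 f=9, (1,6) g=1 f=9, (2,0) g=6 f=7, (2,1) g=5 f=7, (2,2) g=4 f=7, (2,4) g=2 f=7]; closed=[(1,0), (1,1), (1,2), (1,3), (1,4), (1,5)]

step 1: expand (1,0) (f=7, h=2) → closed; open now [(0,0) g=6 f=9, (0,1) g=5 f=9, (0,2) g=4 f=9, (0,3) g=3 f=9, (0,4) g=2 f=9, (0,5) g=1 f=9, (1,6) g=1 f=9, (2,0) g=6 f=7, (2,1) g=5 f=7, (2,2) g=4 f=7, (2,4) g=2 f=7]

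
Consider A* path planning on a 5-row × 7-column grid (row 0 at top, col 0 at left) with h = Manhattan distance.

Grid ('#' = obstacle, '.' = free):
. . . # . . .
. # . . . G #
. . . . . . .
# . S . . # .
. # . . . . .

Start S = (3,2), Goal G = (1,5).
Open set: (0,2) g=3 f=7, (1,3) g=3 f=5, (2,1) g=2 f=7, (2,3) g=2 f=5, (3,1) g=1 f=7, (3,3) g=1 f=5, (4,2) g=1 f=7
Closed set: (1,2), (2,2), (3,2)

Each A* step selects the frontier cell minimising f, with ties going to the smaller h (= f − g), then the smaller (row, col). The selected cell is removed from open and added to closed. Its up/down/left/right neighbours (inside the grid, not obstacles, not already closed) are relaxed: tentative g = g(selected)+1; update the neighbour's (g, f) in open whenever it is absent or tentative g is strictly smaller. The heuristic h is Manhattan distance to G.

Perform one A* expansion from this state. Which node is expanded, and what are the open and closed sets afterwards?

step 1: expand (1,3) (f=5, h=2) → closed; open now [(0,2) g=3 f=7, (1,4) g=4 f=5, (2,1) g=2 f=7, (2,3) g=2 f=5, (3,1) g=1 f=7, (3,3) g=1 f=5, (4,2) g=1 f=7]

expanded=(1,3); open=[(0,2) g=3 f=7, (1,4) g=4 f=5, (2,1) g=2 f=7, (2,3) g=2 f=5, (3,1) g=1 f=7, (3,3) g=1 f=5, (4,2) g=1 f=7]; closed=[(1,2), (1,3), (2,2), (3,2)]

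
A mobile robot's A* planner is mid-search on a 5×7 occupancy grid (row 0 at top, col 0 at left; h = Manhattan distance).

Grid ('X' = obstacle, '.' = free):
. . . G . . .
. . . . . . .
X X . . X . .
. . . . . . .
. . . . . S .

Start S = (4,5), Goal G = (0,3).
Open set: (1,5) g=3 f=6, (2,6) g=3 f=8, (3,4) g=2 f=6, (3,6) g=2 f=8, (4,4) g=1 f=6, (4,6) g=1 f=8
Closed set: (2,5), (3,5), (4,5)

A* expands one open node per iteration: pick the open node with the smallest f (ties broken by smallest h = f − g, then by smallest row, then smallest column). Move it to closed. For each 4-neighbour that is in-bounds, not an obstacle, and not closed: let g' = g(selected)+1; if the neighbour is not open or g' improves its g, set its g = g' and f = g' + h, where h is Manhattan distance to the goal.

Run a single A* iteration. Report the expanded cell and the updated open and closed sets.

expanded=(1,5); open=[(0,5) g=4 f=6, (1,4) g=4 f=6, (1,6) g=4 f=8, (2,6) g=3 f=8, (3,4) g=2 f=6, (3,6) g=2 f=8, (4,4) g=1 f=6, (4,6) g=1 f=8]; closed=[(1,5), (2,5), (3,5), (4,5)]

step 1: expand (1,5) (f=6, h=3) → closed; open now [(0,5) g=4 f=6, (1,4) g=4 f=6, (1,6) g=4 f=8, (2,6) g=3 f=8, (3,4) g=2 f=6, (3,6) g=2 f=8, (4,4) g=1 f=6, (4,6) g=1 f=8]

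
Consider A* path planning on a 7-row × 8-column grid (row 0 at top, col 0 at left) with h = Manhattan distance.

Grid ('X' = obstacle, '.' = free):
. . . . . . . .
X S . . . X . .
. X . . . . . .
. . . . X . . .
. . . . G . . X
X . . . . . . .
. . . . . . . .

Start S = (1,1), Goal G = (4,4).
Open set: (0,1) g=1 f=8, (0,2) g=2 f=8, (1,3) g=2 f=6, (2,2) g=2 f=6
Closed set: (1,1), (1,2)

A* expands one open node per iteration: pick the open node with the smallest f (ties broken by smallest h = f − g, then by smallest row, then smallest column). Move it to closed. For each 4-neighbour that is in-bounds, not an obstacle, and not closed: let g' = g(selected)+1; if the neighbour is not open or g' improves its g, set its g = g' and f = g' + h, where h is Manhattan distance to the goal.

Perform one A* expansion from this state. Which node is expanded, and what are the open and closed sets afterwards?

expanded=(1,3); open=[(0,1) g=1 f=8, (0,2) g=2 f=8, (0,3) g=3 f=8, (1,4) g=3 f=6, (2,2) g=2 f=6, (2,3) g=3 f=6]; closed=[(1,1), (1,2), (1,3)]

step 1: expand (1,3) (f=6, h=4) → closed; open now [(0,1) g=1 f=8, (0,2) g=2 f=8, (0,3) g=3 f=8, (1,4) g=3 f=6, (2,2) g=2 f=6, (2,3) g=3 f=6]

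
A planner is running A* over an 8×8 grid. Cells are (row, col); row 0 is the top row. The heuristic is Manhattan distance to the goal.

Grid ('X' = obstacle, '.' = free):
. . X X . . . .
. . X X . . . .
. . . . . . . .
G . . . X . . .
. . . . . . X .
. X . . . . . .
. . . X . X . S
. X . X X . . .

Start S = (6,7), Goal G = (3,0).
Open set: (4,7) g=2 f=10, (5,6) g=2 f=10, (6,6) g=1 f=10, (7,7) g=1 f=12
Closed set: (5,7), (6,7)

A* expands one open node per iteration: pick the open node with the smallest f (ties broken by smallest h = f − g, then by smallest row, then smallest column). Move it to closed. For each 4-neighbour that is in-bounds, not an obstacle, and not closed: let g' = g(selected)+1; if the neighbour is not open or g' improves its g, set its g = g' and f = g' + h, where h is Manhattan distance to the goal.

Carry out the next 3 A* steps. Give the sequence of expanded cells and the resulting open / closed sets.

order=[(4,7) → (3,7) → (3,6)]; open=[(2,6) g=5 f=12, (2,7) g=4 f=12, (3,5) g=5 f=10, (5,6) g=2 f=10, (6,6) g=1 f=10, (7,7) g=1 f=12]; closed=[(3,6), (3,7), (4,7), (5,7), (6,7)]

step 1: expand (4,7) (f=10, h=8) → closed; open now [(3,7) g=3 f=10, (5,6) g=2 f=10, (6,6) g=1 f=10, (7,7) g=1 f=12]
step 2: expand (3,7) (f=10, h=7) → closed; open now [(2,7) g=4 f=12, (3,6) g=4 f=10, (5,6) g=2 f=10, (6,6) g=1 f=10, (7,7) g=1 f=12]
step 3: expand (3,6) (f=10, h=6) → closed; open now [(2,6) g=5 f=12, (2,7) g=4 f=12, (3,5) g=5 f=10, (5,6) g=2 f=10, (6,6) g=1 f=10, (7,7) g=1 f=12]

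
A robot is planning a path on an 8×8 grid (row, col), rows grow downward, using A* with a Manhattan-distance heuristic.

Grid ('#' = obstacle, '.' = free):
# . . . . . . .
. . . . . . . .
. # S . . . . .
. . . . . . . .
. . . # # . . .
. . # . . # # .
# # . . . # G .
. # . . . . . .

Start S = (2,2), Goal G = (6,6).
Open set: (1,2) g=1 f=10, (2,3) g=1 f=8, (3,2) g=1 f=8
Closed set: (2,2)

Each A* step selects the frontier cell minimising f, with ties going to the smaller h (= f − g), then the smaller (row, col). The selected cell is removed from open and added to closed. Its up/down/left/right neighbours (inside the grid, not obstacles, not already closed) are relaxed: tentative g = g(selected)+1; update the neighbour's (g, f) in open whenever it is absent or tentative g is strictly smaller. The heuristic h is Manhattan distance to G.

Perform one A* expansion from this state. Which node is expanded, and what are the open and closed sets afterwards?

expanded=(2,3); open=[(1,2) g=1 f=10, (1,3) g=2 f=10, (2,4) g=2 f=8, (3,2) g=1 f=8, (3,3) g=2 f=8]; closed=[(2,2), (2,3)]

step 1: expand (2,3) (f=8, h=7) → closed; open now [(1,2) g=1 f=10, (1,3) g=2 f=10, (2,4) g=2 f=8, (3,2) g=1 f=8, (3,3) g=2 f=8]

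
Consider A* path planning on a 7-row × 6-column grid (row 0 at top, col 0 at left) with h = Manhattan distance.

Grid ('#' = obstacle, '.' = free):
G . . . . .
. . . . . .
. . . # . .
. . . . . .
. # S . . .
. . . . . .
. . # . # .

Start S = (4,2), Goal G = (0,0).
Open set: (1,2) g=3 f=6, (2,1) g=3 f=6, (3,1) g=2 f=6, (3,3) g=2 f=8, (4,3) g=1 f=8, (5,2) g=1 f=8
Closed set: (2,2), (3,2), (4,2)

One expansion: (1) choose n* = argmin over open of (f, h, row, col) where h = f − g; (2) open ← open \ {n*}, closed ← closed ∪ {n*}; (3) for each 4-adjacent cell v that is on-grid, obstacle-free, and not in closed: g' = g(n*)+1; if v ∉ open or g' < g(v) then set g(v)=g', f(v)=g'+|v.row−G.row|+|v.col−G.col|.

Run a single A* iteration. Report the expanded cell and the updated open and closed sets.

expanded=(1,2); open=[(0,2) g=4 f=6, (1,1) g=4 f=6, (1,3) g=4 f=8, (2,1) g=3 f=6, (3,1) g=2 f=6, (3,3) g=2 f=8, (4,3) g=1 f=8, (5,2) g=1 f=8]; closed=[(1,2), (2,2), (3,2), (4,2)]

step 1: expand (1,2) (f=6, h=3) → closed; open now [(0,2) g=4 f=6, (1,1) g=4 f=6, (1,3) g=4 f=8, (2,1) g=3 f=6, (3,1) g=2 f=6, (3,3) g=2 f=8, (4,3) g=1 f=8, (5,2) g=1 f=8]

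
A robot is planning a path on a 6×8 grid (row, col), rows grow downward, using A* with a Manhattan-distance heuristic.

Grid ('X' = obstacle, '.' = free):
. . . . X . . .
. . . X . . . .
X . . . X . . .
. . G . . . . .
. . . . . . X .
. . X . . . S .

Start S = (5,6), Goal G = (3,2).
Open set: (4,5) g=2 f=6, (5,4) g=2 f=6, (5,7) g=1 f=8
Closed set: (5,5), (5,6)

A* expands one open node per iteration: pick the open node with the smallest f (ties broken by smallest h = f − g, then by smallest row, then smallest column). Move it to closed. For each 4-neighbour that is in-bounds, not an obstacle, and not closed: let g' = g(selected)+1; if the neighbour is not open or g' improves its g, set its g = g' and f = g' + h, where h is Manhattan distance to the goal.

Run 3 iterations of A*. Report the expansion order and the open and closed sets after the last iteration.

order=[(4,5) → (3,5) → (3,4)]; open=[(2,5) g=4 f=8, (3,3) g=5 f=6, (3,6) g=4 f=8, (4,4) g=3 f=6, (5,4) g=2 f=6, (5,7) g=1 f=8]; closed=[(3,4), (3,5), (4,5), (5,5), (5,6)]

step 1: expand (4,5) (f=6, h=4) → closed; open now [(3,5) g=3 f=6, (4,4) g=3 f=6, (5,4) g=2 f=6, (5,7) g=1 f=8]
step 2: expand (3,5) (f=6, h=3) → closed; open now [(2,5) g=4 f=8, (3,4) g=4 f=6, (3,6) g=4 f=8, (4,4) g=3 f=6, (5,4) g=2 f=6, (5,7) g=1 f=8]
step 3: expand (3,4) (f=6, h=2) → closed; open now [(2,5) g=4 f=8, (3,3) g=5 f=6, (3,6) g=4 f=8, (4,4) g=3 f=6, (5,4) g=2 f=6, (5,7) g=1 f=8]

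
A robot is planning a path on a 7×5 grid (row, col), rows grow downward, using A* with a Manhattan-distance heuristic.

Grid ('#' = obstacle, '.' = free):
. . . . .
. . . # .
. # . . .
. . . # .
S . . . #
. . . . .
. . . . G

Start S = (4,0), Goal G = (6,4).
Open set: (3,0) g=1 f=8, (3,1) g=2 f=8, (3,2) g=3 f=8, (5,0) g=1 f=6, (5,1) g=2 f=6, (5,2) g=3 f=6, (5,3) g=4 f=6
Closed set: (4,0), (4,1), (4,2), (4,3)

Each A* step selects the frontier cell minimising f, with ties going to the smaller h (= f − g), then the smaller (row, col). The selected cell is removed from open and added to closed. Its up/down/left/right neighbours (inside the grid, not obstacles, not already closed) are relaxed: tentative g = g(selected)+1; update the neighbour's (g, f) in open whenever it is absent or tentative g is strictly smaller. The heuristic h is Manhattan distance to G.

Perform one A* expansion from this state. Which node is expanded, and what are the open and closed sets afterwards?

expanded=(5,3); open=[(3,0) g=1 f=8, (3,1) g=2 f=8, (3,2) g=3 f=8, (5,0) g=1 f=6, (5,1) g=2 f=6, (5,2) g=3 f=6, (5,4) g=5 f=6, (6,3) g=5 f=6]; closed=[(4,0), (4,1), (4,2), (4,3), (5,3)]

step 1: expand (5,3) (f=6, h=2) → closed; open now [(3,0) g=1 f=8, (3,1) g=2 f=8, (3,2) g=3 f=8, (5,0) g=1 f=6, (5,1) g=2 f=6, (5,2) g=3 f=6, (5,4) g=5 f=6, (6,3) g=5 f=6]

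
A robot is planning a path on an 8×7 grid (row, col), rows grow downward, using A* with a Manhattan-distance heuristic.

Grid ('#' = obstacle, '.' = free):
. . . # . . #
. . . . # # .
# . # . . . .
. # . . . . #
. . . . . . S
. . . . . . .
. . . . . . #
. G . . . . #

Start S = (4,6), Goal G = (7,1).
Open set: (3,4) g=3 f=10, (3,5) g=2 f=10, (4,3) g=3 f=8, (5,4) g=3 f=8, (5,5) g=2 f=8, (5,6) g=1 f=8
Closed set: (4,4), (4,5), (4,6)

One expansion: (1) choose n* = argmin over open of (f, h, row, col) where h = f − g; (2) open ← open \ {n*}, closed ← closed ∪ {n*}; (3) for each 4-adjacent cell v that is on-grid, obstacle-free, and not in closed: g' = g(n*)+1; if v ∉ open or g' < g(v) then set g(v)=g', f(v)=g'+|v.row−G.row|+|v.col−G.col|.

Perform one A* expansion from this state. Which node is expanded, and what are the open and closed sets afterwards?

step 1: expand (4,3) (f=8, h=5) → closed; open now [(3,3) g=4 f=10, (3,4) g=3 f=10, (3,5) g=2 f=10, (4,2) g=4 f=8, (5,3) g=4 f=8, (5,4) g=3 f=8, (5,5) g=2 f=8, (5,6) g=1 f=8]

expanded=(4,3); open=[(3,3) g=4 f=10, (3,4) g=3 f=10, (3,5) g=2 f=10, (4,2) g=4 f=8, (5,3) g=4 f=8, (5,4) g=3 f=8, (5,5) g=2 f=8, (5,6) g=1 f=8]; closed=[(4,3), (4,4), (4,5), (4,6)]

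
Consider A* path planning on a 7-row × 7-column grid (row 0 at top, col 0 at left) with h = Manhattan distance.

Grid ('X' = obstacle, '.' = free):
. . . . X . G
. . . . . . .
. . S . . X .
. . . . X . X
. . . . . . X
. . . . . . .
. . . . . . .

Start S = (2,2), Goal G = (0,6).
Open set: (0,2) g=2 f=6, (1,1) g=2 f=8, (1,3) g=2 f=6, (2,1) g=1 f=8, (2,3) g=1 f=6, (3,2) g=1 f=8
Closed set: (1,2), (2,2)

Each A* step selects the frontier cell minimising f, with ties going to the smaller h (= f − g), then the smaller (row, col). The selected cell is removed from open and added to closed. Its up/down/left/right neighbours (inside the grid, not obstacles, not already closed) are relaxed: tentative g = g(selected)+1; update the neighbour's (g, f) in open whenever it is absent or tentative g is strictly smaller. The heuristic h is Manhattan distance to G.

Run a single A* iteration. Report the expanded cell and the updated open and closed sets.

expanded=(0,2); open=[(0,1) g=3 f=8, (0,3) g=3 f=6, (1,1) g=2 f=8, (1,3) g=2 f=6, (2,1) g=1 f=8, (2,3) g=1 f=6, (3,2) g=1 f=8]; closed=[(0,2), (1,2), (2,2)]

step 1: expand (0,2) (f=6, h=4) → closed; open now [(0,1) g=3 f=8, (0,3) g=3 f=6, (1,1) g=2 f=8, (1,3) g=2 f=6, (2,1) g=1 f=8, (2,3) g=1 f=6, (3,2) g=1 f=8]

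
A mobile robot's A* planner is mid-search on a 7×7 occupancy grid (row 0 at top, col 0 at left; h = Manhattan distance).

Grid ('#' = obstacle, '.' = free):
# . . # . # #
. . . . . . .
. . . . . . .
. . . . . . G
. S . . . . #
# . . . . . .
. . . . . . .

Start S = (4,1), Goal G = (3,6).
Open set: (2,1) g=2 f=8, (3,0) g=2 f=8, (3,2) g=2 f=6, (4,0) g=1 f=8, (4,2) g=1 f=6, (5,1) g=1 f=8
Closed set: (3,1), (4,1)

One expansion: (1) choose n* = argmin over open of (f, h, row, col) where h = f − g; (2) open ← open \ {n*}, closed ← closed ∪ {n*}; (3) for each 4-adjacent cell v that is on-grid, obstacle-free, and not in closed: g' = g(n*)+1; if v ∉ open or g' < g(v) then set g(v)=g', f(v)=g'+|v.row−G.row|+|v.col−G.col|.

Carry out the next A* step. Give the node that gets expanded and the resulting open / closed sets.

expanded=(3,2); open=[(2,1) g=2 f=8, (2,2) g=3 f=8, (3,0) g=2 f=8, (3,3) g=3 f=6, (4,0) g=1 f=8, (4,2) g=1 f=6, (5,1) g=1 f=8]; closed=[(3,1), (3,2), (4,1)]

step 1: expand (3,2) (f=6, h=4) → closed; open now [(2,1) g=2 f=8, (2,2) g=3 f=8, (3,0) g=2 f=8, (3,3) g=3 f=6, (4,0) g=1 f=8, (4,2) g=1 f=6, (5,1) g=1 f=8]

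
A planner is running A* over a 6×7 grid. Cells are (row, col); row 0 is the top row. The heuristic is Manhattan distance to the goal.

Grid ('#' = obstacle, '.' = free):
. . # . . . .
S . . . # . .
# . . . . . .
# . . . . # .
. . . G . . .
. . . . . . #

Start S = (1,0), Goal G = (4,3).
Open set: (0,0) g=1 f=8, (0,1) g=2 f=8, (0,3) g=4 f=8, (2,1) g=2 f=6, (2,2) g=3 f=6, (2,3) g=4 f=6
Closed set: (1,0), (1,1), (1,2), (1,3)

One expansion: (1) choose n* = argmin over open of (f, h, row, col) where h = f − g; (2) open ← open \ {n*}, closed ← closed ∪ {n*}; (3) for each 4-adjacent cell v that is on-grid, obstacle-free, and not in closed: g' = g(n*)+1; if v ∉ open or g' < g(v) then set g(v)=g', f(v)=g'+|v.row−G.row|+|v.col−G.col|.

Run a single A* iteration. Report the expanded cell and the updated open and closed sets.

expanded=(2,3); open=[(0,0) g=1 f=8, (0,1) g=2 f=8, (0,3) g=4 f=8, (2,1) g=2 f=6, (2,2) g=3 f=6, (2,4) g=5 f=8, (3,3) g=5 f=6]; closed=[(1,0), (1,1), (1,2), (1,3), (2,3)]

step 1: expand (2,3) (f=6, h=2) → closed; open now [(0,0) g=1 f=8, (0,1) g=2 f=8, (0,3) g=4 f=8, (2,1) g=2 f=6, (2,2) g=3 f=6, (2,4) g=5 f=8, (3,3) g=5 f=6]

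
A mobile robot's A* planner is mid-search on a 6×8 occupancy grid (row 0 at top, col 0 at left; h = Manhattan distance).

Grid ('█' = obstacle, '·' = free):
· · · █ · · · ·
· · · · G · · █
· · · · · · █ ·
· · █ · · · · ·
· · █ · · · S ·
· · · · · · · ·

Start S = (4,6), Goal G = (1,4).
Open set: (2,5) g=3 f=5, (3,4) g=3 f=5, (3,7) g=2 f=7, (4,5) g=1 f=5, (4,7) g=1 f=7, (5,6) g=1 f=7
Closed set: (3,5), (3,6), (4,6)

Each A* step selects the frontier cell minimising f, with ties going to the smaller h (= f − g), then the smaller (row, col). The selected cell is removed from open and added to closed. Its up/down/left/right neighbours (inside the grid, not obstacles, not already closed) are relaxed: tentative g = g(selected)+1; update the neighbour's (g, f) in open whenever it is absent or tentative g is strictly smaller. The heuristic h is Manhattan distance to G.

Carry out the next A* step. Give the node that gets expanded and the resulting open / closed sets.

step 1: expand (2,5) (f=5, h=2) → closed; open now [(1,5) g=4 f=5, (2,4) g=4 f=5, (3,4) g=3 f=5, (3,7) g=2 f=7, (4,5) g=1 f=5, (4,7) g=1 f=7, (5,6) g=1 f=7]

expanded=(2,5); open=[(1,5) g=4 f=5, (2,4) g=4 f=5, (3,4) g=3 f=5, (3,7) g=2 f=7, (4,5) g=1 f=5, (4,7) g=1 f=7, (5,6) g=1 f=7]; closed=[(2,5), (3,5), (3,6), (4,6)]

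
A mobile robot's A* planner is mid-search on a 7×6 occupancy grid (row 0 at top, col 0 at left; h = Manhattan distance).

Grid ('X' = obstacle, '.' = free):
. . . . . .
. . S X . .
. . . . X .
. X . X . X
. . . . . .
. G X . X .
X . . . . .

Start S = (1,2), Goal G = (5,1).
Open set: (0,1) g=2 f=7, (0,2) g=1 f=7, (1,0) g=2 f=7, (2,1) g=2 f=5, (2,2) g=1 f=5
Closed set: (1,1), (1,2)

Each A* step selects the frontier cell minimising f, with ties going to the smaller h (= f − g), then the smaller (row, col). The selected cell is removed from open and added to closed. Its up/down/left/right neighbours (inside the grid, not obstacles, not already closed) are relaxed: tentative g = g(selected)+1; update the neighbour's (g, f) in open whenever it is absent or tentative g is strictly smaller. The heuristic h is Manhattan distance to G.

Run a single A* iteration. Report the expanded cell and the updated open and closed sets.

expanded=(2,1); open=[(0,1) g=2 f=7, (0,2) g=1 f=7, (1,0) g=2 f=7, (2,0) g=3 f=7, (2,2) g=1 f=5]; closed=[(1,1), (1,2), (2,1)]

step 1: expand (2,1) (f=5, h=3) → closed; open now [(0,1) g=2 f=7, (0,2) g=1 f=7, (1,0) g=2 f=7, (2,0) g=3 f=7, (2,2) g=1 f=5]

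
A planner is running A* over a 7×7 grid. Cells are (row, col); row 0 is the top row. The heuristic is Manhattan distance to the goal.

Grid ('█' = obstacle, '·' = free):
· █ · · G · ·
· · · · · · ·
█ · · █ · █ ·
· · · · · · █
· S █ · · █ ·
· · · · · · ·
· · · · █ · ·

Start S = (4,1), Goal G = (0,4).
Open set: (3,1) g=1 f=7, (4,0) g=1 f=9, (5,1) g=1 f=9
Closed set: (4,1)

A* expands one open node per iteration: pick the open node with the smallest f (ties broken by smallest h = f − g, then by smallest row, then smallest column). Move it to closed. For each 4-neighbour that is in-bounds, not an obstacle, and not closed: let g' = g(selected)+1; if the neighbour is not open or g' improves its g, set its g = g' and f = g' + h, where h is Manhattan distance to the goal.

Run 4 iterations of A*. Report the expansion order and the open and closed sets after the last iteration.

order=[(3,1) → (2,1) → (1,1) → (1,2)]; open=[(0,2) g=5 f=7, (1,0) g=4 f=9, (1,3) g=5 f=7, (2,2) g=3 f=7, (3,0) g=2 f=9, (3,2) g=2 f=7, (4,0) g=1 f=9, (5,1) g=1 f=9]; closed=[(1,1), (1,2), (2,1), (3,1), (4,1)]

step 1: expand (3,1) (f=7, h=6) → closed; open now [(2,1) g=2 f=7, (3,0) g=2 f=9, (3,2) g=2 f=7, (4,0) g=1 f=9, (5,1) g=1 f=9]
step 2: expand (2,1) (f=7, h=5) → closed; open now [(1,1) g=3 f=7, (2,2) g=3 f=7, (3,0) g=2 f=9, (3,2) g=2 f=7, (4,0) g=1 f=9, (5,1) g=1 f=9]
step 3: expand (1,1) (f=7, h=4) → closed; open now [(1,0) g=4 f=9, (1,2) g=4 f=7, (2,2) g=3 f=7, (3,0) g=2 f=9, (3,2) g=2 f=7, (4,0) g=1 f=9, (5,1) g=1 f=9]
step 4: expand (1,2) (f=7, h=3) → closed; open now [(0,2) g=5 f=7, (1,0) g=4 f=9, (1,3) g=5 f=7, (2,2) g=3 f=7, (3,0) g=2 f=9, (3,2) g=2 f=7, (4,0) g=1 f=9, (5,1) g=1 f=9]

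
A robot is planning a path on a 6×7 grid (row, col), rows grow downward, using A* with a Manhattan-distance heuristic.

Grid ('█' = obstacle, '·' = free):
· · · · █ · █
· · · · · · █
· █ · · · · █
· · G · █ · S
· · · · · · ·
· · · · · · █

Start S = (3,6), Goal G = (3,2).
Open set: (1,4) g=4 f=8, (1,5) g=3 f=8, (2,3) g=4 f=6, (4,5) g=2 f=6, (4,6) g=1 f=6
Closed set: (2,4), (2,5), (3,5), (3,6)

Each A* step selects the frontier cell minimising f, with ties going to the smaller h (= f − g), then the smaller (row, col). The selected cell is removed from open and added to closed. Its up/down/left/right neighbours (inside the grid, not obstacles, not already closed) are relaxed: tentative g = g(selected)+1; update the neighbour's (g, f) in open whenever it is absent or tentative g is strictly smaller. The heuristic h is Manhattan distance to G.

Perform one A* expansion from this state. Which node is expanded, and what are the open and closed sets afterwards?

step 1: expand (2,3) (f=6, h=2) → closed; open now [(1,3) g=5 f=8, (1,4) g=4 f=8, (1,5) g=3 f=8, (2,2) g=5 f=6, (3,3) g=5 f=6, (4,5) g=2 f=6, (4,6) g=1 f=6]

expanded=(2,3); open=[(1,3) g=5 f=8, (1,4) g=4 f=8, (1,5) g=3 f=8, (2,2) g=5 f=6, (3,3) g=5 f=6, (4,5) g=2 f=6, (4,6) g=1 f=6]; closed=[(2,3), (2,4), (2,5), (3,5), (3,6)]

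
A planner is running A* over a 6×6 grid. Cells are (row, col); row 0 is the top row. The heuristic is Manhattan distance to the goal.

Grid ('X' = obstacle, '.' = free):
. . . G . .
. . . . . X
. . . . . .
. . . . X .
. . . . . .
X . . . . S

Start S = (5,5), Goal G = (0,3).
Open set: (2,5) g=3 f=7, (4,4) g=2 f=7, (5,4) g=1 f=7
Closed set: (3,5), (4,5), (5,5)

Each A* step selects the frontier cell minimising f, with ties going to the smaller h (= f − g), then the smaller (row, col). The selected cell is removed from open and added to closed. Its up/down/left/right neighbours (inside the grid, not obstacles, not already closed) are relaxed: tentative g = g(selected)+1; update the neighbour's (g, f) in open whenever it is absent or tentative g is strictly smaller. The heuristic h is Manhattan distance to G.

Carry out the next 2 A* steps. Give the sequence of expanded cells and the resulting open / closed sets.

step 1: expand (2,5) (f=7, h=4) → closed; open now [(2,4) g=4 f=7, (4,4) g=2 f=7, (5,4) g=1 f=7]
step 2: expand (2,4) (f=7, h=3) → closed; open now [(1,4) g=5 f=7, (2,3) g=5 f=7, (4,4) g=2 f=7, (5,4) g=1 f=7]

order=[(2,5) → (2,4)]; open=[(1,4) g=5 f=7, (2,3) g=5 f=7, (4,4) g=2 f=7, (5,4) g=1 f=7]; closed=[(2,4), (2,5), (3,5), (4,5), (5,5)]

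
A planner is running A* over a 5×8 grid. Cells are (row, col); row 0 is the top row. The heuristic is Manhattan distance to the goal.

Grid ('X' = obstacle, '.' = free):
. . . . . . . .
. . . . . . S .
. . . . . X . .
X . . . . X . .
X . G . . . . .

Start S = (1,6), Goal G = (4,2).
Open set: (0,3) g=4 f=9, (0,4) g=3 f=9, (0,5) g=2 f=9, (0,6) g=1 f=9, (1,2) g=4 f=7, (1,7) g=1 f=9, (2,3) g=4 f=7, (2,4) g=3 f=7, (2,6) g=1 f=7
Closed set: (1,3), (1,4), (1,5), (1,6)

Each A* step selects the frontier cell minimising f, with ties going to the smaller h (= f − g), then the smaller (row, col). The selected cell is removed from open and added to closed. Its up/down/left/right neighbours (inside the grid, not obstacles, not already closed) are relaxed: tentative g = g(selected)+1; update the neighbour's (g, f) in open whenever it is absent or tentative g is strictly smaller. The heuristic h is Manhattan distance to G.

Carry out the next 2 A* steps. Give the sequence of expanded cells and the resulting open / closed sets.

order=[(1,2) → (2,2)]; open=[(0,2) g=5 f=9, (0,3) g=4 f=9, (0,4) g=3 f=9, (0,5) g=2 f=9, (0,6) g=1 f=9, (1,1) g=5 f=9, (1,7) g=1 f=9, (2,1) g=6 f=9, (2,3) g=4 f=7, (2,4) g=3 f=7, (2,6) g=1 f=7, (3,2) g=6 f=7]; closed=[(1,2), (1,3), (1,4), (1,5), (1,6), (2,2)]

step 1: expand (1,2) (f=7, h=3) → closed; open now [(0,2) g=5 f=9, (0,3) g=4 f=9, (0,4) g=3 f=9, (0,5) g=2 f=9, (0,6) g=1 f=9, (1,1) g=5 f=9, (1,7) g=1 f=9, (2,2) g=5 f=7, (2,3) g=4 f=7, (2,4) g=3 f=7, (2,6) g=1 f=7]
step 2: expand (2,2) (f=7, h=2) → closed; open now [(0,2) g=5 f=9, (0,3) g=4 f=9, (0,4) g=3 f=9, (0,5) g=2 f=9, (0,6) g=1 f=9, (1,1) g=5 f=9, (1,7) g=1 f=9, (2,1) g=6 f=9, (2,3) g=4 f=7, (2,4) g=3 f=7, (2,6) g=1 f=7, (3,2) g=6 f=7]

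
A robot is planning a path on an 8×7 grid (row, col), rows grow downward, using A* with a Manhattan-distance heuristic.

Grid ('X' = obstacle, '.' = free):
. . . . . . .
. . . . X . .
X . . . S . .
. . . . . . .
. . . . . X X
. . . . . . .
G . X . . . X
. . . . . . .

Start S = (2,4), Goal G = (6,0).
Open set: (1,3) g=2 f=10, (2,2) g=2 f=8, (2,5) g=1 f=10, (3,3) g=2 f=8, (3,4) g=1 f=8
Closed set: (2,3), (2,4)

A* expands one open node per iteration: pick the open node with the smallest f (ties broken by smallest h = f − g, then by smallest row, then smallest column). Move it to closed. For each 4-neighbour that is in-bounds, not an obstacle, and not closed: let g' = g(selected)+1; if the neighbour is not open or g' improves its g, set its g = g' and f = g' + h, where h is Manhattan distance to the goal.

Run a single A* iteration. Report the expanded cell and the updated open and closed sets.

step 1: expand (2,2) (f=8, h=6) → closed; open now [(1,2) g=3 f=10, (1,3) g=2 f=10, (2,1) g=3 f=8, (2,5) g=1 f=10, (3,2) g=3 f=8, (3,3) g=2 f=8, (3,4) g=1 f=8]

expanded=(2,2); open=[(1,2) g=3 f=10, (1,3) g=2 f=10, (2,1) g=3 f=8, (2,5) g=1 f=10, (3,2) g=3 f=8, (3,3) g=2 f=8, (3,4) g=1 f=8]; closed=[(2,2), (2,3), (2,4)]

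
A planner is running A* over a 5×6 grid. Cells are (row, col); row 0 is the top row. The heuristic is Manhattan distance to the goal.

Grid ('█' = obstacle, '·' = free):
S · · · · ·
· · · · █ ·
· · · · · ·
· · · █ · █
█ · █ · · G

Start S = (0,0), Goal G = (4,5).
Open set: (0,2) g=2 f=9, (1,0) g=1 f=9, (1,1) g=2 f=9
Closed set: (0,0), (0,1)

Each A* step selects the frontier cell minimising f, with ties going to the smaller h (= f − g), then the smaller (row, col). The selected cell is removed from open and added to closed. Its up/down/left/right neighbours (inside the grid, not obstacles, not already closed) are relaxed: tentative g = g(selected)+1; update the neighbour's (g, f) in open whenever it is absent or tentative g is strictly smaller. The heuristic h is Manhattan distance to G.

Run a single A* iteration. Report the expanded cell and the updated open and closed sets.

expanded=(0,2); open=[(0,3) g=3 f=9, (1,0) g=1 f=9, (1,1) g=2 f=9, (1,2) g=3 f=9]; closed=[(0,0), (0,1), (0,2)]

step 1: expand (0,2) (f=9, h=7) → closed; open now [(0,3) g=3 f=9, (1,0) g=1 f=9, (1,1) g=2 f=9, (1,2) g=3 f=9]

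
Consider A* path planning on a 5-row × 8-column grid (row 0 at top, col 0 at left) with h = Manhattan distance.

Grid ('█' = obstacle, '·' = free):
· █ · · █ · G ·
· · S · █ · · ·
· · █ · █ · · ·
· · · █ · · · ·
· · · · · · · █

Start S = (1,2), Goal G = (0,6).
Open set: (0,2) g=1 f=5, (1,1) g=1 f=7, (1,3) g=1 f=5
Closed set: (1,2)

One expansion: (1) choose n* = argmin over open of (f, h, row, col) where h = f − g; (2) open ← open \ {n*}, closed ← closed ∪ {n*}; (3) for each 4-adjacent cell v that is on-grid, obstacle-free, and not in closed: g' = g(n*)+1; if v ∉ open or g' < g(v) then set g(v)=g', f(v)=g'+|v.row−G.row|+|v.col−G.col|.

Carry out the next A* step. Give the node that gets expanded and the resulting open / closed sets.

step 1: expand (0,2) (f=5, h=4) → closed; open now [(0,3) g=2 f=5, (1,1) g=1 f=7, (1,3) g=1 f=5]

expanded=(0,2); open=[(0,3) g=2 f=5, (1,1) g=1 f=7, (1,3) g=1 f=5]; closed=[(0,2), (1,2)]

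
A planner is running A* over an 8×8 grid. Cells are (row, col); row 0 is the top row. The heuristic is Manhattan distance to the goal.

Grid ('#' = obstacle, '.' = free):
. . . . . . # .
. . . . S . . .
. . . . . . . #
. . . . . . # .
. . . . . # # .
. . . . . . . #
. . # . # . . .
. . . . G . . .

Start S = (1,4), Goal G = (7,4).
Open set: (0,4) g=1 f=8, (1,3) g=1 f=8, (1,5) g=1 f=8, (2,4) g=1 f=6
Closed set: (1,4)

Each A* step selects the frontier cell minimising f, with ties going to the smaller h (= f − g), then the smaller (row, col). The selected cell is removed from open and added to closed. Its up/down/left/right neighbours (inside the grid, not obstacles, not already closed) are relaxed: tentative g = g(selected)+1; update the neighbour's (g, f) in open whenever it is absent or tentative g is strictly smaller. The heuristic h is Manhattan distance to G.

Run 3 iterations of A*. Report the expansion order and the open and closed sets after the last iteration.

order=[(2,4) → (3,4) → (4,4)]; open=[(0,4) g=1 f=8, (1,3) g=1 f=8, (1,5) g=1 f=8, (2,3) g=2 f=8, (2,5) g=2 f=8, (3,3) g=3 f=8, (3,5) g=3 f=8, (4,3) g=4 f=8, (5,4) g=4 f=6]; closed=[(1,4), (2,4), (3,4), (4,4)]

step 1: expand (2,4) (f=6, h=5) → closed; open now [(0,4) g=1 f=8, (1,3) g=1 f=8, (1,5) g=1 f=8, (2,3) g=2 f=8, (2,5) g=2 f=8, (3,4) g=2 f=6]
step 2: expand (3,4) (f=6, h=4) → closed; open now [(0,4) g=1 f=8, (1,3) g=1 f=8, (1,5) g=1 f=8, (2,3) g=2 f=8, (2,5) g=2 f=8, (3,3) g=3 f=8, (3,5) g=3 f=8, (4,4) g=3 f=6]
step 3: expand (4,4) (f=6, h=3) → closed; open now [(0,4) g=1 f=8, (1,3) g=1 f=8, (1,5) g=1 f=8, (2,3) g=2 f=8, (2,5) g=2 f=8, (3,3) g=3 f=8, (3,5) g=3 f=8, (4,3) g=4 f=8, (5,4) g=4 f=6]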